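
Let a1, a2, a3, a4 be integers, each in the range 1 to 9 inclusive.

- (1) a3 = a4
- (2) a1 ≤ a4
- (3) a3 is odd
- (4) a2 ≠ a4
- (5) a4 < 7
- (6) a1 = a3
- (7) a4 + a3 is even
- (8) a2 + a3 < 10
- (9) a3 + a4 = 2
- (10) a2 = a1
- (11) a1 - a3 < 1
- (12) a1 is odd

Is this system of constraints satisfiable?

Unsatisfiable

From constraints 1, 6, and 10, a2 = a1 = a3 = a4, so a2 = a4. But constraint 4 says a2 ≠ a4. Contradiction.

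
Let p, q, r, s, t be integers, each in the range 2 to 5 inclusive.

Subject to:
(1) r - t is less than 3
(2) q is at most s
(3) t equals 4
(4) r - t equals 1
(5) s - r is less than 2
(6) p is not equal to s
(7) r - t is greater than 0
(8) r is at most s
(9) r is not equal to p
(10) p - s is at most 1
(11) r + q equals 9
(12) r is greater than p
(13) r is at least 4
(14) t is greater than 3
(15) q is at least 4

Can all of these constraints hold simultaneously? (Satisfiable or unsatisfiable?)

Satisfiable

Try p = 4, q = 4, r = 5, s = 5, t = 4.
Check constraint 1: r - t = 1; constraint 4: r - t = 1. The remaining constraints are straightforward to verify.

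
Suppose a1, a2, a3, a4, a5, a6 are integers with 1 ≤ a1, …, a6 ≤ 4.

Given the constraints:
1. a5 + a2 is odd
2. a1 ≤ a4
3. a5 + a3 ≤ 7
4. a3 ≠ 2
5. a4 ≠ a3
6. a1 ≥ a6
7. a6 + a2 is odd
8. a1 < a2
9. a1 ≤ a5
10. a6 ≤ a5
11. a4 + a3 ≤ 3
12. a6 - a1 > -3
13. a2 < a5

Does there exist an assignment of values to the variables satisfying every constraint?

Satisfiable

Setting (a1, a2, a3, a4, a5, a6) = (2, 3, 1, 2, 4, 2) satisfies everything: constraint 3: a5 + a3 = 5; constraint 11: a4 + a3 = 3; constraint 12: a6 - a1 = 0, and the others follow.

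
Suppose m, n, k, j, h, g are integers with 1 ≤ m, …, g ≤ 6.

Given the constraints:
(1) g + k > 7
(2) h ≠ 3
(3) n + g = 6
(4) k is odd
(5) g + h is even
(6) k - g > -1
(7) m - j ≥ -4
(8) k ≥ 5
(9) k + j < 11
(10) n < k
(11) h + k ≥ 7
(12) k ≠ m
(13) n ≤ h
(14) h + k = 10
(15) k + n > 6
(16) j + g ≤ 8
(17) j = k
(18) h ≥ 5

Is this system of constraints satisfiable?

One satisfying assignment is m = 2, n = 3, k = 5, j = 5, h = 5, g = 3.
For the less obvious constraints — constraint 1: g + k = 8; constraint 3: n + g = 6; constraint 6: k - g = 2 — and the others hold by inspection.

Satisfiable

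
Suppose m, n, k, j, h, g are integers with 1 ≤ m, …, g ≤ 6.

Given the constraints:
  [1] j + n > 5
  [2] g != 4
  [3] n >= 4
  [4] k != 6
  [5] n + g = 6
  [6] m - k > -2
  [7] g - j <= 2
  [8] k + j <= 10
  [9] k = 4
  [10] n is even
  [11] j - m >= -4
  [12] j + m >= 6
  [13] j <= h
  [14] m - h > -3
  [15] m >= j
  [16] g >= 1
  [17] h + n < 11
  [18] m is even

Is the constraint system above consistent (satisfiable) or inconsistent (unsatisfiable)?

Satisfiable

One satisfying assignment is m = 4, n = 4, k = 4, j = 3, h = 6, g = 2.
For the less obvious constraints — constraint 1: j + n = 7; constraint 5: n + g = 6; constraint 6: m - k = 0 — and the others hold by inspection.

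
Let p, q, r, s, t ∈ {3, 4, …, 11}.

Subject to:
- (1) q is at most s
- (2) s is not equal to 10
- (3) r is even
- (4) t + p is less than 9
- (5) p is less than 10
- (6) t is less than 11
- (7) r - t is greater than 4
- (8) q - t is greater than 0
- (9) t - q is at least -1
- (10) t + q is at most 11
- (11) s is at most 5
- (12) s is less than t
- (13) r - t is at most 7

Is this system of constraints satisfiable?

Unsatisfiable

Constraints 1, 8, and 12 give s < t, t < q, q ≤ s. Chaining: s < t < q ≤ s, which forces s < s — impossible.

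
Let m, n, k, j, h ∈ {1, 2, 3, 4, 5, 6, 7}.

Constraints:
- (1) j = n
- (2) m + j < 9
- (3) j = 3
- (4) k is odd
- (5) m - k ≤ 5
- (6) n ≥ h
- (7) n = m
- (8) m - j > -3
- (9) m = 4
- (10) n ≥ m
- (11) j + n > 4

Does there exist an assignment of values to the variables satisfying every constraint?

Constraint 3 fixes j = 3 and constraint 9 fixes m = 4. Constraints 1 and 7 give j = n = m, so j = m. But 3 ≠ 4 — contradiction.

Unsatisfiable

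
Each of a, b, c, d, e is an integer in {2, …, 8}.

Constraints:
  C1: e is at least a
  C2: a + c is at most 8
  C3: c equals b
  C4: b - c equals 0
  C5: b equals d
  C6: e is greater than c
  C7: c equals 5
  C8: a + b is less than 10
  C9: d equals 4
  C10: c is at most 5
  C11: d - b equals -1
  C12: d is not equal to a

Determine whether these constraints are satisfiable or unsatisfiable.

Constraint 7 fixes c = 5 and constraint 9 fixes d = 4. Constraints 3 and 5 give c = b = d, so c = d. But 5 ≠ 4 — contradiction.

Unsatisfiable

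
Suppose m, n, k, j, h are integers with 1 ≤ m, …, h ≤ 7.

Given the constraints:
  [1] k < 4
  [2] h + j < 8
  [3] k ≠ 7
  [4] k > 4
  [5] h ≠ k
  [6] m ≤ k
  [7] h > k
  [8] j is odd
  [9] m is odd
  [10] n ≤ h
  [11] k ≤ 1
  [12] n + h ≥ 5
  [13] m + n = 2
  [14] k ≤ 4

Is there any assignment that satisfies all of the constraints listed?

From constraint 4: k ≥ 5. From constraint 14: k ≤ 4. But 4 < 5, so no value of k works.

Unsatisfiable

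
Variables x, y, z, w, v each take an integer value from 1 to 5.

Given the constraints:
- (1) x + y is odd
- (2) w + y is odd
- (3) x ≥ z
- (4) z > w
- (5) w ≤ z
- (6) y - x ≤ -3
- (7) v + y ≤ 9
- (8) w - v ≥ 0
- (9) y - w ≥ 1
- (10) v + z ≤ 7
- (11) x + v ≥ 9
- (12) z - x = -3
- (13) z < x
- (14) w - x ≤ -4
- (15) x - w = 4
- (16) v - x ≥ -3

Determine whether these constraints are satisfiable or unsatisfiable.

Unsatisfiable

Constraints 6, 8, 9, and 16 give w − v ≥ 0, v − x ≥ -3, x − y ≥ 3, y − w ≥ 1.
Adding all 4 inequalities: the left sides telescope to 0, and the right sides sum to 0 + (-3) + 3 + 1 = 1. So 0 ≥ 1, which is false.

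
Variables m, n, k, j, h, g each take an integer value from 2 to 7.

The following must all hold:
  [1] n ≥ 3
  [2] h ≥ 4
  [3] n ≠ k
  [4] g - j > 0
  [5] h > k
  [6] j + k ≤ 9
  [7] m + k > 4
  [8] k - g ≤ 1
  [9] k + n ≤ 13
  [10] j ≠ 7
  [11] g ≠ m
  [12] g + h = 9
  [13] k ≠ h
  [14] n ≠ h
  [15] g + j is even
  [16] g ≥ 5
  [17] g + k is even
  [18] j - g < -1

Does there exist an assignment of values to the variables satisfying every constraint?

One satisfying assignment is m = 3, n = 7, k = 3, j = 3, h = 4, g = 5.
For the less obvious constraints — constraint 4: g - j = 2; constraint 6: j + k = 6; constraint 7: m + k = 6 — and the others hold by inspection.

Satisfiable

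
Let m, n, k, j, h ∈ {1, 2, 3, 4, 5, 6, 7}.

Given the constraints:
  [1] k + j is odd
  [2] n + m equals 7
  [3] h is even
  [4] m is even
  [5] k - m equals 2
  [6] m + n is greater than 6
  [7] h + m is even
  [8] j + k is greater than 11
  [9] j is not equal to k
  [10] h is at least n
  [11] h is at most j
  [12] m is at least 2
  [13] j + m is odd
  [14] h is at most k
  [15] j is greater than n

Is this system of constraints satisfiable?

Satisfiable

Setting (m, n, k, j, h) = (4, 3, 6, 7, 4) satisfies everything: constraint 2: n + m = 7; constraint 5: k - m = 2; constraint 6: m + n = 7, and the others follow.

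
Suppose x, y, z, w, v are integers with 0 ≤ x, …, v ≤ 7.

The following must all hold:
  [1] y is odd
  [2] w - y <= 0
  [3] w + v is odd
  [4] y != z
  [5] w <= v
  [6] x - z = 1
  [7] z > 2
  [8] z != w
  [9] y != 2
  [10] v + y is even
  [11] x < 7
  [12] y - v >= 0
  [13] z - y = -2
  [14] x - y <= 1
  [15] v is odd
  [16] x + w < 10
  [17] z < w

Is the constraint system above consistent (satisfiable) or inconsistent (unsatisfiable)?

Try x = 4, y = 5, z = 3, w = 4, v = 5.
Check constraint 2: w - y = -1; constraint 6: x - z = 1; constraint 12: y - v = 0. The remaining constraints are straightforward to verify.

Satisfiable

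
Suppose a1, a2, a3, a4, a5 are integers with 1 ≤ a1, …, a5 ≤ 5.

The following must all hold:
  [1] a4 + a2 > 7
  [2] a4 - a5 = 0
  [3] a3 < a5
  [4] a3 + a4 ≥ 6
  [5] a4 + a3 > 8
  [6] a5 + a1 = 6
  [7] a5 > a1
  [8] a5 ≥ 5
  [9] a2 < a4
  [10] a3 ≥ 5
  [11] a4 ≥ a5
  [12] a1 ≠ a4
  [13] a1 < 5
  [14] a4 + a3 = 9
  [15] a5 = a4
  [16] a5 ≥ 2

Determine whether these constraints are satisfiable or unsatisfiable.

Unsatisfiable

From constraints 8 and 11: a4 ≥ a5 ≥ 5. From constraint 10: a3 ≥ 5. Hence a4 + a3 ≥ 10. But constraint 14 requires a4 + a3 = 9, and 9 < 10. Contradiction.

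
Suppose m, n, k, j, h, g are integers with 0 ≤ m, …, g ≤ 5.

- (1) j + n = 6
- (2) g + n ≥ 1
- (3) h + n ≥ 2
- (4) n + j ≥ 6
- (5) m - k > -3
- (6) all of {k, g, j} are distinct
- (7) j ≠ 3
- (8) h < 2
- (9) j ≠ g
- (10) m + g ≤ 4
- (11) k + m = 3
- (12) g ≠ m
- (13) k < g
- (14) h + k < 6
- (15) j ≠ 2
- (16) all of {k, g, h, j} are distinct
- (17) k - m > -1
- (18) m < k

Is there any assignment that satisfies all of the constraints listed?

The assignment m = 1, n = 1, k = 2, j = 5, h = 1, g = 3 works:
  constraint 1 holds since j + n = 6.
  constraint 2 holds since g + n = 4.
The rest check out directly.

Satisfiable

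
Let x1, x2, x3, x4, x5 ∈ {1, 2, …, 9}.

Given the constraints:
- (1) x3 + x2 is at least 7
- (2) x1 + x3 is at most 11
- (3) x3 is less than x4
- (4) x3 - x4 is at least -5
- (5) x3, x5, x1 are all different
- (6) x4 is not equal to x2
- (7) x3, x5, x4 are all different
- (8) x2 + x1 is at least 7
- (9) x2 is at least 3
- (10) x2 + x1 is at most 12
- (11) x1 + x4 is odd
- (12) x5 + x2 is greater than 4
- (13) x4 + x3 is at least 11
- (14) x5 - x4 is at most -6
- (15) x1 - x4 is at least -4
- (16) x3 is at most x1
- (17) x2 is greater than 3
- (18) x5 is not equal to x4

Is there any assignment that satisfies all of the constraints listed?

Satisfiable

One satisfying assignment is x1 = 5, x2 = 5, x3 = 4, x4 = 8, x5 = 1.
For the less obvious constraints — constraint 1: x3 + x2 = 9; constraint 2: x1 + x3 = 9 — and the others hold by inspection.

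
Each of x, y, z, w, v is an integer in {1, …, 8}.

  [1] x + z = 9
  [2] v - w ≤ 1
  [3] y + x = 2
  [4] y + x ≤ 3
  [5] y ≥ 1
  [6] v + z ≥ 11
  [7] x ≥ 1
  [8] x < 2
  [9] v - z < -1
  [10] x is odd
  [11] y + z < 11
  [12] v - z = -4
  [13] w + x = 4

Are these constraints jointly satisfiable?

The assignment x = 1, y = 1, z = 8, w = 3, v = 4 works:
  constraint 1 holds since x + z = 9.
  constraint 2 holds since v - w = 1.
  constraint 3 holds since y + x = 2.
The rest check out directly.

Satisfiable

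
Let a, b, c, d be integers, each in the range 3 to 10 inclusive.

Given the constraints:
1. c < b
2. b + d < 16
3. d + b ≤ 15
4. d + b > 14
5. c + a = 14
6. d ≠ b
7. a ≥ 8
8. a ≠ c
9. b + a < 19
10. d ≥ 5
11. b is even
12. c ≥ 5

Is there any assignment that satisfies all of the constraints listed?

Satisfiable

One satisfying assignment is a = 8, b = 10, c = 6, d = 5.
For the less obvious constraints — constraint 2: b + d = 15; constraint 3: d + b = 15 — and the others hold by inspection.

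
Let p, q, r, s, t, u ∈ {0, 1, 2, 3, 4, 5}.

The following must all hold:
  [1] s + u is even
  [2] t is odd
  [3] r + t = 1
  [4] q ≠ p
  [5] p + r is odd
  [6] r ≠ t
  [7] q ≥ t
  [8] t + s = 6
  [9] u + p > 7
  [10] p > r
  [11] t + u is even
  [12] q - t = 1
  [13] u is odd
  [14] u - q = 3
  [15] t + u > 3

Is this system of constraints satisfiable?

Satisfiable

One satisfying assignment is p = 3, q = 2, r = 0, s = 5, t = 1, u = 5.
For the less obvious constraints — constraint 3: r + t = 1; constraint 8: t + s = 6; constraint 9: u + p = 8 — and the others hold by inspection.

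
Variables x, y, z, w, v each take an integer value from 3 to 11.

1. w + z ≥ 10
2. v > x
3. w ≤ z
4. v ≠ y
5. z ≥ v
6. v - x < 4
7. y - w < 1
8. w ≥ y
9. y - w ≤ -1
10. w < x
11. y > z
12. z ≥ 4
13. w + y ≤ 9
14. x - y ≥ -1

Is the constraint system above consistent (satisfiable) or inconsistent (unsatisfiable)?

Unsatisfiable

Constraints 2, 5, 9, 10, and 11 give y < w, w < x, x < v, v ≤ z, z < y. Chaining: y < w < x < v ≤ z < y, which forces y < y — impossible.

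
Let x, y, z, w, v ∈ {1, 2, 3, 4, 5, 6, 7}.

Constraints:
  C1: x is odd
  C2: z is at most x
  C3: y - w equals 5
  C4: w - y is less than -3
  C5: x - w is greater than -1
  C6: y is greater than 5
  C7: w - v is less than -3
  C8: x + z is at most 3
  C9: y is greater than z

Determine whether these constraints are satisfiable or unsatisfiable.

Satisfiable

Setting (x, y, z, w, v) = (1, 6, 1, 1, 5) satisfies everything: constraint 3: y - w = 5; constraint 4: w - y = -5; constraint 5: x - w = 0, and the others follow.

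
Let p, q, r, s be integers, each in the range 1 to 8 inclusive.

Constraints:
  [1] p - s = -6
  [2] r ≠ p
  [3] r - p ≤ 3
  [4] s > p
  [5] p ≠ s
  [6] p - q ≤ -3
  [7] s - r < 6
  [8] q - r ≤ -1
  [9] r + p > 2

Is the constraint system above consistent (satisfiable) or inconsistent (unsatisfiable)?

Constraints 3, 6, and 8 give r − q ≥ 1, q − p ≥ 3, p − r ≥ -3.
Adding all 3 inequalities: the left sides telescope to 0, and the right sides sum to 1 + 3 + (-3) = 1. So 0 ≥ 1, which is false.

Unsatisfiable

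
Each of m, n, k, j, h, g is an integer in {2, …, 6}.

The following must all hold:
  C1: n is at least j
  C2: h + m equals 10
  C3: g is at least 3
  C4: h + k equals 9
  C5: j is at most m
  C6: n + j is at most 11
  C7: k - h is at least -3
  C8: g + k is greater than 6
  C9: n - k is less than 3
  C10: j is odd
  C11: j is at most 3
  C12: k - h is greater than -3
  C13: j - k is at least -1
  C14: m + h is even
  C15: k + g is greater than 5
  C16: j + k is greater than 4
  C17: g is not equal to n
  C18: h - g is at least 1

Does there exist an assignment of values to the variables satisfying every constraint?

Satisfiable

The assignment m = 5, n = 5, k = 4, j = 3, h = 5, g = 4 works:
  constraint 2 holds since h + m = 10.
  constraint 4 holds since h + k = 9.
The rest check out directly.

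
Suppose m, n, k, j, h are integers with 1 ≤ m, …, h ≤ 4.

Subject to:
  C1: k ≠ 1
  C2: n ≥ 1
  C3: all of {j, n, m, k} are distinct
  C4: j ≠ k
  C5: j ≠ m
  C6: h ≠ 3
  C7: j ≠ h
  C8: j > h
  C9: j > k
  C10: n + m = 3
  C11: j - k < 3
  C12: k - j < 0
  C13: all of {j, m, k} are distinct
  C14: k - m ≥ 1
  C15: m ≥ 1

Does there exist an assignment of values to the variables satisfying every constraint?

One satisfying assignment is m = 1, n = 2, k = 3, j = 4, h = 2.
For the less obvious constraints — constraint 10: n + m = 3; constraint 11: j - k = 1 — and the others hold by inspection.

Satisfiable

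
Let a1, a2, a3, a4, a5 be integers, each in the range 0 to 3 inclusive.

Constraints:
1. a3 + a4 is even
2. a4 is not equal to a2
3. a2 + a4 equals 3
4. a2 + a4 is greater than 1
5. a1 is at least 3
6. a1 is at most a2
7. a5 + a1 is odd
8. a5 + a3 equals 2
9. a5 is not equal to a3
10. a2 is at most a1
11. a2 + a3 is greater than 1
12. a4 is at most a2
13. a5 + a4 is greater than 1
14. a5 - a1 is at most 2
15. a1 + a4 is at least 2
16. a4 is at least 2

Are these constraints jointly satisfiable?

From constraints 5 and 6: a2 ≥ a1 ≥ 3. From constraint 16: a4 ≥ 2. Hence a2 + a4 ≥ 5. But constraint 3 requires a2 + a4 = 3, and 3 < 5. Contradiction.

Unsatisfiable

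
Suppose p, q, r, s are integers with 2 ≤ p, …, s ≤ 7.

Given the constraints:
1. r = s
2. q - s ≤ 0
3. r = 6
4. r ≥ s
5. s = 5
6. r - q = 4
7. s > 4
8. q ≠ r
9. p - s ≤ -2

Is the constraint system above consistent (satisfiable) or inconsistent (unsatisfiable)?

Constraint 3 fixes r = 6 and constraint 5 fixes s = 5, but constraint 1 requires r = s. Since 6 ≠ 5, contradiction.

Unsatisfiable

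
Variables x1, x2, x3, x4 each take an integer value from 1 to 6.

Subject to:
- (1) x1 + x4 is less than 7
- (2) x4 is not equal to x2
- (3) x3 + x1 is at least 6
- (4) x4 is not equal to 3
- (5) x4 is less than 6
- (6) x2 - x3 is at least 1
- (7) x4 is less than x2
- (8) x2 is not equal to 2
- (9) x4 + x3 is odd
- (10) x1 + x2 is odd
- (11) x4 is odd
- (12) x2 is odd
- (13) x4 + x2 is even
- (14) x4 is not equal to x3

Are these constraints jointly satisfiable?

Take x1 = 4, x2 = 5, x3 = 4, x4 = 1. Then constraint 1: x1 + x4 = 5; constraint 3: x3 + x1 = 8, and every other listed constraint is also met.

Satisfiable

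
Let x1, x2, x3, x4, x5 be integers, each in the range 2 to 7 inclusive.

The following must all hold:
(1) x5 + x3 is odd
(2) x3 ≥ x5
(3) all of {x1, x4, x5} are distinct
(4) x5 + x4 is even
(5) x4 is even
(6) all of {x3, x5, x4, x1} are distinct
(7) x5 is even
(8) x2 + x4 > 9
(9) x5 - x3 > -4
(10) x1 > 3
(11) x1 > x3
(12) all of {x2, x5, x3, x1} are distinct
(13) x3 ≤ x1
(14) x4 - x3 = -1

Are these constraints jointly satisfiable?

Satisfiable

Take x1 = 7, x2 = 6, x3 = 5, x4 = 4, x5 = 2. Then constraint 8: x2 + x4 = 10; constraint 9: x5 - x3 = -3; constraint 14: x4 - x3 = -1, and every other listed constraint is also met.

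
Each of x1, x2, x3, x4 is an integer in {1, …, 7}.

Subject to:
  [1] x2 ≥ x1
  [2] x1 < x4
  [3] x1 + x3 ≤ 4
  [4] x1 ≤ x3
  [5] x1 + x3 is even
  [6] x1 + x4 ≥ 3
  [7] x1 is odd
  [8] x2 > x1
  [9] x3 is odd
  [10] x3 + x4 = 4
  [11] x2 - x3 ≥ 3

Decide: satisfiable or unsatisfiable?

Satisfiable

Try x1 = 1, x2 = 6, x3 = 1, x4 = 3.
Check constraint 3: x1 + x3 = 2; constraint 6: x1 + x4 = 4. The remaining constraints are straightforward to verify.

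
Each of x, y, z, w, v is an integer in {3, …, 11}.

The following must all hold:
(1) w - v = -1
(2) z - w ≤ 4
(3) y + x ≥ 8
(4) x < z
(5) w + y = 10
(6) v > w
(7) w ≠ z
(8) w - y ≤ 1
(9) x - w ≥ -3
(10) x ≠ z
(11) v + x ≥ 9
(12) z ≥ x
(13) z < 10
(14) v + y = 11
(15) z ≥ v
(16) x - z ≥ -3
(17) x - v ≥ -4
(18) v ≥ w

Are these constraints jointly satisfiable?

The assignment x = 4, y = 5, z = 7, w = 5, v = 6 works:
  constraint 1 holds since w - v = -1.
  constraint 2 holds since z - w = 2.
  constraint 3 holds since y + x = 9.
The rest check out directly.

Satisfiable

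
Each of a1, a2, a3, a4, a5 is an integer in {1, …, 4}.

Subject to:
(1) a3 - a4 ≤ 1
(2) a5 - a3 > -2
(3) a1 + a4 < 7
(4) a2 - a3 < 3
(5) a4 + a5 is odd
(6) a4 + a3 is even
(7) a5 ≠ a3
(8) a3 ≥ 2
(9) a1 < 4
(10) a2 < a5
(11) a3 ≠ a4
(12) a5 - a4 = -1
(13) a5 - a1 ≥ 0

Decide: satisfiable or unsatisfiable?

Setting (a1, a2, a3, a4, a5) = (2, 2, 2, 4, 3) satisfies everything: constraint 1: a3 - a4 = -2; constraint 2: a5 - a3 = 1; constraint 3: a1 + a4 = 6, and the others follow.

Satisfiable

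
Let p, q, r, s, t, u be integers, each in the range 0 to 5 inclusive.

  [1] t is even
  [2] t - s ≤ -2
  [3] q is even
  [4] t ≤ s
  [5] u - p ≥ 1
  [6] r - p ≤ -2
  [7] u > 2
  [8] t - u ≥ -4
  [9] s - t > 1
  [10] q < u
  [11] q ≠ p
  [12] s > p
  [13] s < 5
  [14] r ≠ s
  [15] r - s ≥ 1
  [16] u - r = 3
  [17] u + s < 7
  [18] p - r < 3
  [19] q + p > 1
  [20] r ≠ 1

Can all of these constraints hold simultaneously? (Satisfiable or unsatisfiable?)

Constraints 2, 5, 6, 8, and 15 give p − r ≥ 2, r − s ≥ 1, s − t ≥ 2, t − u ≥ -4, u − p ≥ 1.
Adding all 5 inequalities: the left sides telescope to 0, and the right sides sum to 2 + 1 + 2 + (-4) + 1 = 2. So 0 ≥ 2, which is false.

Unsatisfiable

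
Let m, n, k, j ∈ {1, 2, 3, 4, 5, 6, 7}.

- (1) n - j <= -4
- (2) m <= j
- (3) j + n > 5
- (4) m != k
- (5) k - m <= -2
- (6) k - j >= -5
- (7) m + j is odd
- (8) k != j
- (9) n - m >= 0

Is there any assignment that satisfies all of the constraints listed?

Constraints 1, 5, 6, and 9 give j − n ≥ 4, n − m ≥ 0, m − k ≥ 2, k − j ≥ -5.
Adding all 4 inequalities: the left sides telescope to 0, and the right sides sum to 4 + 0 + 2 + (-5) = 1. So 0 ≥ 1, which is false.

Unsatisfiable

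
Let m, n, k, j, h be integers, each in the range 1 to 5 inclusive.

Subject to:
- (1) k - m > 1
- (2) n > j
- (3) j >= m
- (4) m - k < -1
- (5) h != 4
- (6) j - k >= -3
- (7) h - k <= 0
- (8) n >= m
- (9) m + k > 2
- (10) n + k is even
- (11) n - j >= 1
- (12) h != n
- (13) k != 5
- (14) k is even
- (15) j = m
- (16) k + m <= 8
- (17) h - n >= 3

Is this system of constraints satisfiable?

Constraints 6, 7, 11, and 17 give j − k ≥ -3, k − h ≥ 0, h − n ≥ 3, n − j ≥ 1.
Adding all 4 inequalities: the left sides telescope to 0, and the right sides sum to (-3) + 0 + 3 + 1 = 1. So 0 ≥ 1, which is false.

Unsatisfiable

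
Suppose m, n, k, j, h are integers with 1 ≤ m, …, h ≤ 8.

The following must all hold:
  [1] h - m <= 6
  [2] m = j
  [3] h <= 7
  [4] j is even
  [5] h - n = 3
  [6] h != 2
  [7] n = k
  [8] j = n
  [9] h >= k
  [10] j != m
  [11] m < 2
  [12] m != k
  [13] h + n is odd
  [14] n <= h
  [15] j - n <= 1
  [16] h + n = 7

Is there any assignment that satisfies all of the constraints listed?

From constraints 2, 7, and 8, m = j = n = k, so m = k. But constraint 12 says m ≠ k. Contradiction.

Unsatisfiable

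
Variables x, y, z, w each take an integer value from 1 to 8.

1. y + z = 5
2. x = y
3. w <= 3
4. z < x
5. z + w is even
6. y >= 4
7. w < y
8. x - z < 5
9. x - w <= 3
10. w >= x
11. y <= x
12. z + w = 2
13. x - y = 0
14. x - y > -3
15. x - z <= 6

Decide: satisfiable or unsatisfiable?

Unsatisfiable

From constraints 6 and 11: x ≥ y and y ≥ 4, so x ≥ 4. From constraints 3 and 10: x ≤ w and w ≤ 3, so x ≤ 3. But 3 < 4, so no value of x works.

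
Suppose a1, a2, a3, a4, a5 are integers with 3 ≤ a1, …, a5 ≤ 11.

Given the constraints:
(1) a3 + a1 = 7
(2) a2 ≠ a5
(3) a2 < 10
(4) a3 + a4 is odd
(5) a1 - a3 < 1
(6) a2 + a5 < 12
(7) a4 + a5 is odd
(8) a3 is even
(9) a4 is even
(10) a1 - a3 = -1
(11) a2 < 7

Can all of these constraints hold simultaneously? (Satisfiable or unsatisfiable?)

Unsatisfiable

Constraint 8 makes a3 even and constraint 9 makes a4 even, so a3 + a4 must be even. Constraint 4 says a3 + a4 is odd — contradiction.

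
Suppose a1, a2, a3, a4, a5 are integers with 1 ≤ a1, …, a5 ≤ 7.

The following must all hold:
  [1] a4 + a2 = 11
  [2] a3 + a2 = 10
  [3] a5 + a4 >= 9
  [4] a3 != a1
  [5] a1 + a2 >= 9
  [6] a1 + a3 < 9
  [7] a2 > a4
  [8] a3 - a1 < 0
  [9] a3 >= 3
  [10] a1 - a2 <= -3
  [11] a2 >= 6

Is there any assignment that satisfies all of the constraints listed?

The assignment a1 = 4, a2 = 7, a3 = 3, a4 = 4, a5 = 7 works:
  constraint 1 holds since a4 + a2 = 11.
  constraint 2 holds since a3 + a2 = 10.
The rest check out directly.

Satisfiable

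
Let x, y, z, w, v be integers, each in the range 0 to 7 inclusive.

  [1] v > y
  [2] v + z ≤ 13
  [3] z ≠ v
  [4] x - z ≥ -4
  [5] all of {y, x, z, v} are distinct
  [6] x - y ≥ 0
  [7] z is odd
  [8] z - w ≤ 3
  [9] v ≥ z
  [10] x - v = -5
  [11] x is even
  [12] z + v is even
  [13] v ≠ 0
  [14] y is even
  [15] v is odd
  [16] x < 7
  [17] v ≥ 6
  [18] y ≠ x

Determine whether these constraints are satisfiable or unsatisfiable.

Take x = 2, y = 0, z = 3, w = 3, v = 7. Then constraint 2: v + z = 10; constraint 4: x - z = -1; constraint 6: x - y = 2, and every other listed constraint is also met.

Satisfiable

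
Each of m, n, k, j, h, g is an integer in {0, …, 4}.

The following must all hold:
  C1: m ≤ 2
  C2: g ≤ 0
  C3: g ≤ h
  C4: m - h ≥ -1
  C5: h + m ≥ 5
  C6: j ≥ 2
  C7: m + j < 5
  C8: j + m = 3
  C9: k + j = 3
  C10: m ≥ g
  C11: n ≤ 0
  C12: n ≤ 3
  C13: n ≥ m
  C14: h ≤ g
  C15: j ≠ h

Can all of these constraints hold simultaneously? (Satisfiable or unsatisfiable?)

Unsatisfiable

From constraints 2 and 14: h ≤ g ≤ 0. From constraints 12 and 13: m ≤ n ≤ 3. Hence h + m ≤ 3. But constraint 5 requires h + m ≥ 5, and 5 > 3. Contradiction.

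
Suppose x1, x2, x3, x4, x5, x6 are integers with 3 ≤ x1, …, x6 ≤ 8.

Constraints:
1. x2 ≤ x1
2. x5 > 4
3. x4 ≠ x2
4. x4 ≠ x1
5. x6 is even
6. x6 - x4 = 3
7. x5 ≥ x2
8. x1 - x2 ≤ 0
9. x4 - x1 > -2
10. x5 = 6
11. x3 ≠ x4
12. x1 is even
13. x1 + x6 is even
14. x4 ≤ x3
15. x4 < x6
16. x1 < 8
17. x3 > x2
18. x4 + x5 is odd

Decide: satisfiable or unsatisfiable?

Satisfiable

Try x1 = 4, x2 = 4, x3 = 6, x4 = 3, x5 = 6, x6 = 6.
Check constraint 6: x6 - x4 = 3; constraint 8: x1 - x2 = 0. The remaining constraints are straightforward to verify.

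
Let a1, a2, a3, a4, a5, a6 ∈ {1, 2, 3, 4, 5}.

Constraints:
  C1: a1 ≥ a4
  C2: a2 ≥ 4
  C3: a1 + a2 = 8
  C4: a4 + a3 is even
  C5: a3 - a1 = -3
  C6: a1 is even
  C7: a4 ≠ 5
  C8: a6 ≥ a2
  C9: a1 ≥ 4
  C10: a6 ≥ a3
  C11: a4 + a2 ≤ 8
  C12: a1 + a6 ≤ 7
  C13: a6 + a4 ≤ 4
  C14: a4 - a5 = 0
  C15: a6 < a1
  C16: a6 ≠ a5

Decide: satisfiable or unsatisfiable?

From constraint 9: a1 ≥ 4. From constraints 2 and 8: a6 ≥ a2 ≥ 4. Hence a1 + a6 ≥ 8. But constraint 12 requires a1 + a6 ≤ 7, and 7 < 8. Contradiction.

Unsatisfiable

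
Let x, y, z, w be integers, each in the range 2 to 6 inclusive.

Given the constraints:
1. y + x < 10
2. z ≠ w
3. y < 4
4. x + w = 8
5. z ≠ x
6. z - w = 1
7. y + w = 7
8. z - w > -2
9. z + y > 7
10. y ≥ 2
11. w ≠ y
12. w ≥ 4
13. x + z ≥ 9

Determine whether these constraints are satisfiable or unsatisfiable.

Satisfiable

One satisfying assignment is x = 4, y = 3, z = 5, w = 4.
For the less obvious constraints — constraint 1: y + x = 7; constraint 4: x + w = 8; constraint 6: z - w = 1 — and the others hold by inspection.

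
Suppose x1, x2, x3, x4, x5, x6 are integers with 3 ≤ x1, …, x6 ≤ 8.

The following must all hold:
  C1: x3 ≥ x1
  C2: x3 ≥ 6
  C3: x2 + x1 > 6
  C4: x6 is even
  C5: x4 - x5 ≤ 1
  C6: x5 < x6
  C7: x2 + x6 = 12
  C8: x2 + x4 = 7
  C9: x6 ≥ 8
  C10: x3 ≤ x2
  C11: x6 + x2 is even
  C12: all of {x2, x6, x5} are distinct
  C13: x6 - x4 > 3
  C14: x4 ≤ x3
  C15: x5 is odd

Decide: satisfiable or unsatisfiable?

From constraints 2 and 10: x2 ≥ x3 ≥ 6. From constraint 9: x6 ≥ 8. Hence x2 + x6 ≥ 14. But constraint 7 requires x2 + x6 = 12, and 12 < 14. Contradiction.

Unsatisfiable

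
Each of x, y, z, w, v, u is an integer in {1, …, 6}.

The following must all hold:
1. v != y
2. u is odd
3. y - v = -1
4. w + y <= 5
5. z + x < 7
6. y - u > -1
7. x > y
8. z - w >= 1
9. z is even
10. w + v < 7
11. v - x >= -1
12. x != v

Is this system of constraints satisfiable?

Satisfiable

Take x = 4, y = 2, z = 2, w = 1, v = 3, u = 1. Then constraint 3: y - v = -1; constraint 4: w + y = 3; constraint 5: z + x = 6, and every other listed constraint is also met.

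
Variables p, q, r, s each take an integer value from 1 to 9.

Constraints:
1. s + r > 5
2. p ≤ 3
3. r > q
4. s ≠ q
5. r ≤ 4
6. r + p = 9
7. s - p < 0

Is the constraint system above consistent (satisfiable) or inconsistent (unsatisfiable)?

Unsatisfiable

From constraint 5: r ≤ 4. From constraint 2: p ≤ 3. Hence r + p ≤ 7. But constraint 6 requires r + p = 9, and 9 > 7. Contradiction.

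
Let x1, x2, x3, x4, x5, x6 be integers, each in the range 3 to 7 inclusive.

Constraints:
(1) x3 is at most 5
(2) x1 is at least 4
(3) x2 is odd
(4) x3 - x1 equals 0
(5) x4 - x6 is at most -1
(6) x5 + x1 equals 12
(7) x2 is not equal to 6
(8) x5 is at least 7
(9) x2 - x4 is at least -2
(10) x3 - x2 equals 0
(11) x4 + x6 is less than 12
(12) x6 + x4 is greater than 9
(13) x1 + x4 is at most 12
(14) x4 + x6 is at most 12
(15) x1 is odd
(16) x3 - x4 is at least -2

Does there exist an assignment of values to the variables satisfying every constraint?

Try x1 = 5, x2 = 5, x3 = 5, x4 = 4, x5 = 7, x6 = 7.
Check constraint 4: x3 - x1 = 0; constraint 5: x4 - x6 = -3; constraint 6: x5 + x1 = 12. The remaining constraints are straightforward to verify.

Satisfiable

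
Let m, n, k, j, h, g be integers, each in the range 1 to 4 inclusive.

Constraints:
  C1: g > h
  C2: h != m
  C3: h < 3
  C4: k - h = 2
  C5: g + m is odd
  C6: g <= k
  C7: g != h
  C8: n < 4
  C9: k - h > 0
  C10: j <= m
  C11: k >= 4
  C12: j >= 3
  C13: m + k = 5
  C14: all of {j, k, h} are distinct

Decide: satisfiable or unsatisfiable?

Unsatisfiable

From constraints 10 and 12: m ≥ j ≥ 3. From constraint 11: k ≥ 4. Hence m + k ≥ 7. But constraint 13 requires m + k = 5, and 5 < 7. Contradiction.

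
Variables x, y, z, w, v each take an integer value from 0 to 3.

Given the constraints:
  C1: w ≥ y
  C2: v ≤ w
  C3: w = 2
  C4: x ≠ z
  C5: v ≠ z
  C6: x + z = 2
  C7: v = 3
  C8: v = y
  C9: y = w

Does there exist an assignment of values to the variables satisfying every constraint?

Unsatisfiable

Constraint 7 fixes v = 3 and constraint 3 fixes w = 2. Constraints 8 and 9 give v = y = w, so v = w. But 3 ≠ 2 — contradiction.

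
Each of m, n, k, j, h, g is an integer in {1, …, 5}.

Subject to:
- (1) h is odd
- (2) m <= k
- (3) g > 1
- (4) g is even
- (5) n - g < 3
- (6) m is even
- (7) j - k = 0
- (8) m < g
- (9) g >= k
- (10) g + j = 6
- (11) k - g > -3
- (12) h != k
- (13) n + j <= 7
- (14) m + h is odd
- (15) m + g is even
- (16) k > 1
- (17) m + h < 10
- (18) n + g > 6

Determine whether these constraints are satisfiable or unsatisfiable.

The assignment m = 2, n = 4, k = 2, j = 2, h = 5, g = 4 works:
  constraint 5 holds since n - g = 0.
  constraint 7 holds since j - k = 0.
The rest check out directly.

Satisfiable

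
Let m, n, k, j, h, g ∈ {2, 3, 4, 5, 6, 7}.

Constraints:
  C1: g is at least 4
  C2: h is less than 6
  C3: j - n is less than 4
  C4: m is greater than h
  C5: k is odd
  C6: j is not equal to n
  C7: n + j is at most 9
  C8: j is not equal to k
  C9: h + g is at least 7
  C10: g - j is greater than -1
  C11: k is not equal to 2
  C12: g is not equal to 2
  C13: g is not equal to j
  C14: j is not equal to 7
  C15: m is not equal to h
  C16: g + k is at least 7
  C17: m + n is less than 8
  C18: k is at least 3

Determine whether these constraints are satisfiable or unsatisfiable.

Take m = 5, n = 2, k = 3, j = 4, h = 3, g = 5. Then constraint 3: j - n = 2; constraint 7: n + j = 6; constraint 9: h + g = 8, and every other listed constraint is also met.

Satisfiable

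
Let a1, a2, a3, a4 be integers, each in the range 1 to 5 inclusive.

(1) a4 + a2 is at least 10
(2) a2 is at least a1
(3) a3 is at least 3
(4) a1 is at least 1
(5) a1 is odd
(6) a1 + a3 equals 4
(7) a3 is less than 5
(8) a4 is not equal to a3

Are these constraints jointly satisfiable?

Satisfiable

Setting (a1, a2, a3, a4) = (1, 5, 3, 5) satisfies everything: constraint 1: a4 + a2 = 10; constraint 6: a1 + a3 = 4, and the others follow.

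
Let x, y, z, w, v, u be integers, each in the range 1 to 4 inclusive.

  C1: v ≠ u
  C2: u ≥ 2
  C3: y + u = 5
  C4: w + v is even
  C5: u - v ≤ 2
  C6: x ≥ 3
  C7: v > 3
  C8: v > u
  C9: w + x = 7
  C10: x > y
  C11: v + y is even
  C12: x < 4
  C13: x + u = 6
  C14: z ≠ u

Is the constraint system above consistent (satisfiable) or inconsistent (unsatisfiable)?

Satisfiable

Take x = 3, y = 2, z = 4, w = 4, v = 4, u = 3. Then constraint 3: y + u = 5; constraint 5: u - v = -1; constraint 9: w + x = 7, and every other listed constraint is also met.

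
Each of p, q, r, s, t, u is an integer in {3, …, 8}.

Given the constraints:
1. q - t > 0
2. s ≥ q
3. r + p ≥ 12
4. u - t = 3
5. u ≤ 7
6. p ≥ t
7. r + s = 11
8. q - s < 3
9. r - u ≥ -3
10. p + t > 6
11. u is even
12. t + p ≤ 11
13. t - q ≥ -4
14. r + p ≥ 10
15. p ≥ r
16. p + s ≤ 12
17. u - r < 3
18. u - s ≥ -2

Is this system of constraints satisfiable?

Setting (p, q, r, s, t, u) = (6, 5, 6, 5, 3, 6) satisfies everything: constraint 1: q - t = 2; constraint 3: r + p = 12; constraint 4: u - t = 3, and the others follow.

Satisfiable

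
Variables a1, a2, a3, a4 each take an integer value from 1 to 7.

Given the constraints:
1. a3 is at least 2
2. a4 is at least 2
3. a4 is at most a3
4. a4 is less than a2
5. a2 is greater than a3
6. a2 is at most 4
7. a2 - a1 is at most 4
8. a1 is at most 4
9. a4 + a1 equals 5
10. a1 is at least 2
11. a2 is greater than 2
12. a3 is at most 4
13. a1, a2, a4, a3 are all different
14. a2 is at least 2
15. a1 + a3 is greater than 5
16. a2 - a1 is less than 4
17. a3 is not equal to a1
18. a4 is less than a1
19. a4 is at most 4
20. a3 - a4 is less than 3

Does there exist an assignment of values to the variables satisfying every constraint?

Unsatisfiable

Constraints 1, 2, 6, 8, 10, 12, 14, and 19 confine each of a1, a2, a4, a3 to the 3 values {2, …, 4}.
Constraint 13 requires all 4 of them to be distinct, but only 3 values are available — impossible by the pigeonhole principle.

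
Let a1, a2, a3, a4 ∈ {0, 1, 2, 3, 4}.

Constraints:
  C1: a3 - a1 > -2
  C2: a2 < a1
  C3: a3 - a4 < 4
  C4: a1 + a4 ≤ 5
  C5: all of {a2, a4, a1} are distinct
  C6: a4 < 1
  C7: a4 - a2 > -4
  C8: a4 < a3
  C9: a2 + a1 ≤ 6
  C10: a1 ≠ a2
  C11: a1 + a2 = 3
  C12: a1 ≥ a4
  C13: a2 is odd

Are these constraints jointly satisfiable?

Satisfiable

Setting (a1, a2, a3, a4) = (2, 1, 2, 0) satisfies everything: constraint 1: a3 - a1 = 0; constraint 3: a3 - a4 = 2, and the others follow.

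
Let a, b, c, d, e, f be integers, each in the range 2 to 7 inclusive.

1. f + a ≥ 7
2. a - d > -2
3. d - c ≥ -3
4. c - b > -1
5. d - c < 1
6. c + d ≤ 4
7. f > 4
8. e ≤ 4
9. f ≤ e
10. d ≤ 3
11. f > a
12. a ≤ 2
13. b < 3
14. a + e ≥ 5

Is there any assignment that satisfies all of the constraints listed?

From constraints 8 and 9: f ≤ e ≤ 4. From constraint 12: a ≤ 2. Hence f + a ≤ 6. But constraint 1 requires f + a ≥ 7, and 7 > 6. Contradiction.

Unsatisfiable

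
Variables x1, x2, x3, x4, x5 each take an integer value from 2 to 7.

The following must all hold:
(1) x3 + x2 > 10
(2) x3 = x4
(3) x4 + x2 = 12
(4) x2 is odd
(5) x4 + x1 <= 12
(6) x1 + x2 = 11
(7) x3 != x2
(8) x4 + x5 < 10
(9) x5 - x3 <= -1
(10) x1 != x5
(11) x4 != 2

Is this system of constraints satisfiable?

Satisfiable

Try x1 = 4, x2 = 7, x3 = 5, x4 = 5, x5 = 2.
Check constraint 1: x3 + x2 = 12; constraint 3: x4 + x2 = 12. The remaining constraints are straightforward to verify.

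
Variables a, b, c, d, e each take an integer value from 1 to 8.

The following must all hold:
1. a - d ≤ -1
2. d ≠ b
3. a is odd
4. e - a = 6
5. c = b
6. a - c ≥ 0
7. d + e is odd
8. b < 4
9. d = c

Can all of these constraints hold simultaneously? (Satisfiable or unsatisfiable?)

Unsatisfiable

From constraints 5 and 9, d = c = b, so d = b. But constraint 2 says d ≠ b. Contradiction.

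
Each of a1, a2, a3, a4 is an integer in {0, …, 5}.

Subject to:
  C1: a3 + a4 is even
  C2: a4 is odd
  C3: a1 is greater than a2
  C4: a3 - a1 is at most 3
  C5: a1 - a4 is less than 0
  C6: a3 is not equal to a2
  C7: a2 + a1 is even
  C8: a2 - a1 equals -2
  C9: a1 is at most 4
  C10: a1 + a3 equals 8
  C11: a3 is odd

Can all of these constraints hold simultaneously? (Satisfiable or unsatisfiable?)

Setting (a1, a2, a3, a4) = (3, 1, 5, 5) satisfies everything: constraint 4: a3 - a1 = 2; constraint 5: a1 - a4 = -2; constraint 8: a2 - a1 = -2, and the others follow.

Satisfiable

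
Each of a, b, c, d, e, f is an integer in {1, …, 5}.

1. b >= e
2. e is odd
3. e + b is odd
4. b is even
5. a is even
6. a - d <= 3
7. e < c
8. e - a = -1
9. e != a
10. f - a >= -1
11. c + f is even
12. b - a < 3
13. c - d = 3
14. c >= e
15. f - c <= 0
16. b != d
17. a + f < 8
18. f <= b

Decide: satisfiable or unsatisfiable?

Satisfiable

Take a = 4, b = 4, c = 5, d = 2, e = 3, f = 3. Then constraint 6: a - d = 2; constraint 8: e - a = -1, and every other listed constraint is also met.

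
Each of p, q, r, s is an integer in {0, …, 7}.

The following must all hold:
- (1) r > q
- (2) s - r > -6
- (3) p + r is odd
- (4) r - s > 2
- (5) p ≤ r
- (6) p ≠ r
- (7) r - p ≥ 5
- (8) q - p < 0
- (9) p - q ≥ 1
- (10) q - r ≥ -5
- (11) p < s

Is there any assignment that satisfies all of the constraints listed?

Unsatisfiable

Constraints 7, 9, and 10 give p − q ≥ 1, q − r ≥ -5, r − p ≥ 5.
Adding all 3 inequalities: the left sides telescope to 0, and the right sides sum to 1 + (-5) + 5 = 1. So 0 ≥ 1, which is false.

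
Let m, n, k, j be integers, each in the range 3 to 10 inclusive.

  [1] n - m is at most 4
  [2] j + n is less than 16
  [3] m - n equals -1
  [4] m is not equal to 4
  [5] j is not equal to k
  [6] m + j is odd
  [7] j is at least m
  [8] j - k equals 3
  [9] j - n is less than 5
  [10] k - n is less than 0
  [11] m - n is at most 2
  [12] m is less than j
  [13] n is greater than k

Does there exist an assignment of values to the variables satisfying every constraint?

Try m = 5, n = 6, k = 5, j = 8.
Check constraint 1: n - m = 1; constraint 2: j + n = 14. The remaining constraints are straightforward to verify.

Satisfiable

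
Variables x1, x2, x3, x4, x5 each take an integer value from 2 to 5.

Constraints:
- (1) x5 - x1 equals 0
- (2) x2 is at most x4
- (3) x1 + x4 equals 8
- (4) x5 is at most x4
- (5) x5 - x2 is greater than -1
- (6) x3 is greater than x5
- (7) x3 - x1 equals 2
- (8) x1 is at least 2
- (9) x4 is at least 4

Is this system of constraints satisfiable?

Take x1 = 3, x2 = 2, x3 = 5, x4 = 5, x5 = 3. Then constraint 1: x5 - x1 = 0; constraint 3: x1 + x4 = 8; constraint 5: x5 - x2 = 1, and every other listed constraint is also met.

Satisfiable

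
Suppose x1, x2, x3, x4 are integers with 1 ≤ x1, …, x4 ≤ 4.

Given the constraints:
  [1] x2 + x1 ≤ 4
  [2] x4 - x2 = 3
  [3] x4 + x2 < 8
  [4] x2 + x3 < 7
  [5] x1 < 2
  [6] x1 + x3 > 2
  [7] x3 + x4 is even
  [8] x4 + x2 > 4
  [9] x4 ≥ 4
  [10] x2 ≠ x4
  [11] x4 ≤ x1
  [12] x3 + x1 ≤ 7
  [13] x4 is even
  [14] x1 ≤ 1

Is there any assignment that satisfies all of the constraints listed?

Unsatisfiable

From constraints 9 and 11: x1 ≥ x4 and x4 ≥ 4, so x1 ≥ 4. From constraint 14: x1 ≤ 1. But 1 < 4, so no value of x1 works.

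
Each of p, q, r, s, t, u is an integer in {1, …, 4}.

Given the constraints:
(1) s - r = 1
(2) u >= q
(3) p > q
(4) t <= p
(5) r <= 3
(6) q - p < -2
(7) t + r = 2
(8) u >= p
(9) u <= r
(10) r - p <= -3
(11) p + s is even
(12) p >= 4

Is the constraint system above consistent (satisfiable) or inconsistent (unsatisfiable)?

From constraints 8 and 12: u ≥ p and p ≥ 4, so u ≥ 4. From constraints 5 and 9: u ≤ r and r ≤ 3, so u ≤ 3. But 3 < 4, so no value of u works.

Unsatisfiable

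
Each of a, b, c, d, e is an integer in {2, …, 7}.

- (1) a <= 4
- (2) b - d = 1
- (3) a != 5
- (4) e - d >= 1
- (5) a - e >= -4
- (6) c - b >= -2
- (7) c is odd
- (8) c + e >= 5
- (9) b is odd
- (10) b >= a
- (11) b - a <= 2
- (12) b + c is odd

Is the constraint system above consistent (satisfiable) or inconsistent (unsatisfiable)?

Constraint 9 makes b odd and constraint 7 makes c odd, so b + c must be even. Constraint 12 says b + c is odd — contradiction.

Unsatisfiable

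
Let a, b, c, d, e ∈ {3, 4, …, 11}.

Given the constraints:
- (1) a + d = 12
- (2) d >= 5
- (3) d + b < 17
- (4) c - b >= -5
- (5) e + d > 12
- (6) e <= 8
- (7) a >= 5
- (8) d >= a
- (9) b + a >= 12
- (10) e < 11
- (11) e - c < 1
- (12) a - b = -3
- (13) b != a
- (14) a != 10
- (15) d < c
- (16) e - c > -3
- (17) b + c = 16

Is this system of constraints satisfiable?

Setting (a, b, c, d, e) = (6, 9, 7, 6, 7) satisfies everything: constraint 1: a + d = 12; constraint 3: d + b = 15; constraint 4: c - b = -2, and the others follow.

Satisfiable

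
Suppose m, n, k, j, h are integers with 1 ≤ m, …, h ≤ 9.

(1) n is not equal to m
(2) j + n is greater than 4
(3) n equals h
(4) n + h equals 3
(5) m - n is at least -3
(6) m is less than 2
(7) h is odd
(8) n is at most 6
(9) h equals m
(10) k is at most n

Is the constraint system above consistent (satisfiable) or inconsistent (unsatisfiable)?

From constraints 3 and 9, n = h = m, so n = m. But constraint 1 says n ≠ m. Contradiction.

Unsatisfiable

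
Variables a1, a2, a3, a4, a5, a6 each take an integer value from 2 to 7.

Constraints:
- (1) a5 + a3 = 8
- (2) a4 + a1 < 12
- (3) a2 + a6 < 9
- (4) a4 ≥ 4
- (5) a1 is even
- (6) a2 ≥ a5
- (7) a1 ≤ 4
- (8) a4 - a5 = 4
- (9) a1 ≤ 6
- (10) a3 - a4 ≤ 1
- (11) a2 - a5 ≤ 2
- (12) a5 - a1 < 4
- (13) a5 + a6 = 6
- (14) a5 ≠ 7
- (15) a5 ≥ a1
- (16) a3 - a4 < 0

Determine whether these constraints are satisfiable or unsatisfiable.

One satisfying assignment is a1 = 2, a2 = 5, a3 = 5, a4 = 7, a5 = 3, a6 = 3.
For the less obvious constraints — constraint 1: a5 + a3 = 8; constraint 2: a4 + a1 = 9 — and the others hold by inspection.

Satisfiable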